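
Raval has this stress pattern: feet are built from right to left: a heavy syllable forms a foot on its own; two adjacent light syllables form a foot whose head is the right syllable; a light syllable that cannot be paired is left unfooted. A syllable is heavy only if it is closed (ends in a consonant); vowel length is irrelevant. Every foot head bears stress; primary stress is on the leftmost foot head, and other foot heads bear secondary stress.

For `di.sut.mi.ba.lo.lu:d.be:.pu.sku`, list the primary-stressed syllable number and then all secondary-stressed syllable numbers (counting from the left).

Weights: 1 di L, 2 sut H, 3 mi L, 4 ba L, 5 lo L, 6 lu:d H, 7 be: L, 8 pu L, 9 sku L.
Parse right to left (heavy = foot alone; LL = one foot; stranded L unfooted): di (ˈsut) mi (ba.ˈlo) (ˈlu:d) be: (pu.ˈsku).
Foot heads: 2, 5, 6, 9.
Primary stress on the leftmost head = syllable 2.
Secondary stress on 5, 6, 9: di.ˈsut.mi.ba.ˌlo.ˌlu:d.be:.pu.ˌsku.

primary 2, secondary 5, 6, 9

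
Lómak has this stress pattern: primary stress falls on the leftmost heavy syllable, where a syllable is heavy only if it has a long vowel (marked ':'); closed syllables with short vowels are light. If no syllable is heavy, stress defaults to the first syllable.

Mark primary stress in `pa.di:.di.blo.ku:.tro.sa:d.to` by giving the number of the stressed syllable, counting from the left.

2

Weights: 1 pa L, 2 di: H, 3 di L, 4 blo L, 5 ku: H, 6 tro L, 7 sa:d H, 8 to L.
Heavy syllables in the domain: 2, 5, 7. The leftmost is syllable 2 (di:).
Primary stress: syllable 2 → pa.ˈdi:.di.blo.ku:.tro.sa:d.to.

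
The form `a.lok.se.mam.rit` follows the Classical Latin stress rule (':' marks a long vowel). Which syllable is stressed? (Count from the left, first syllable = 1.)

Classical Latin: stress the penult if heavy (long vowel or closed), else the antepenult.
Weights: 3 se L, 4 mam H, 5 rit H.
The penult (syllable 4, mam) is heavy, so it takes stress.
Stress on syllable 4: a.lok.se.ˈmam.rit.

4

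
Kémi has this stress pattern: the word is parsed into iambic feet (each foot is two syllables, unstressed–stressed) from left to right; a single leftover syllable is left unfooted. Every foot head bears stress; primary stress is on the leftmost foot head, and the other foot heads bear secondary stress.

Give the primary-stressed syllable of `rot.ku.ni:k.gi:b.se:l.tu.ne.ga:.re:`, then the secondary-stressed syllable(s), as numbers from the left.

Parse left to right into iambic (σˈσ) feet: (rot.ˈku) (ni:k.ˈgi:b) (se:l.ˈtu) (ne.ˈga:) re:. Syllable 9 is left unfooted.
Foot heads (stressed positions): 2, 4, 6, 8.
End Rule Leftmost: primary stress on the leftmost head = syllable 2.
Secondary stress on 4, 6, 8: rot.ˈku.ni:k.ˌgi:b.se:l.ˌtu.ne.ˌga:.re:.

primary 2, secondary 4, 6, 8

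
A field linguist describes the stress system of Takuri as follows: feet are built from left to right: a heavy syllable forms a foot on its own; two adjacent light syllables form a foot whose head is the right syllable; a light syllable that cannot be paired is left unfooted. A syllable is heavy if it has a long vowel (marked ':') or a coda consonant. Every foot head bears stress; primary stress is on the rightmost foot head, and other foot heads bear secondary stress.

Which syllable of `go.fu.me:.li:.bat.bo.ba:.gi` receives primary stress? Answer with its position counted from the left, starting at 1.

Weights: 1 go L, 2 fu L, 3 me: H, 4 li: H, 5 bat H, 6 bo L, 7 ba: H, 8 gi L.
Parse left to right (heavy = foot alone; LL = one foot; stranded L unfooted): (go.ˈfu) (ˈme:) (ˈli:) (ˈbat) bo (ˈba:) gi.
Foot heads: 2, 3, 4, 5, 7.
Primary stress on the rightmost head = syllable 7.
Primary stress: syllable 7 → go.fu.me:.li:.bat.bo.ˈba:.gi.

7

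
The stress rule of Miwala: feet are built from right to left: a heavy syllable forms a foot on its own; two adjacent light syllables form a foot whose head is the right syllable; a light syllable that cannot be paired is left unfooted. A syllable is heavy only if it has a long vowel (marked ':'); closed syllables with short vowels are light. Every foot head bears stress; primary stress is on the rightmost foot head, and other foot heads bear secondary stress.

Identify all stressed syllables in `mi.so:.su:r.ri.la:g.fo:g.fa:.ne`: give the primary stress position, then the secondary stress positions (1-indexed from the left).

Weights: 1 mi L, 2 so: H, 3 su:r H, 4 ri L, 5 la:g H, 6 fo:g H, 7 fa: H, 8 ne L.
Parse right to left (heavy = foot alone; LL = one foot; stranded L unfooted): mi (ˈso:) (ˈsu:r) ri (ˈla:g) (ˈfo:g) (ˈfa:) ne.
Foot heads: 2, 3, 5, 6, 7.
Primary stress on the rightmost head = syllable 7.
Secondary stress on 2, 3, 5, 6: mi.ˌso:.ˌsu:r.ri.ˌla:g.ˌfo:g.ˈfa:.ne.

primary 7, secondary 2, 3, 5, 6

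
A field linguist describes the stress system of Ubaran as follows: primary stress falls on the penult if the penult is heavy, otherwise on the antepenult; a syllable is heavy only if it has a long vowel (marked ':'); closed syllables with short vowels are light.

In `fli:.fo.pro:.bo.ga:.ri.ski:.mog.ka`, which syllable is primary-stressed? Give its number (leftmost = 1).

7

Weights: 7 ski: H, 8 mog L, 9 ka L.
The penult (syllable 8, mog) is light, so stress falls on the antepenult (syllable 7, ski:).
Primary stress: syllable 7 → fli:.fo.pro:.bo.ga:.ri.ˈski:.mog.ka.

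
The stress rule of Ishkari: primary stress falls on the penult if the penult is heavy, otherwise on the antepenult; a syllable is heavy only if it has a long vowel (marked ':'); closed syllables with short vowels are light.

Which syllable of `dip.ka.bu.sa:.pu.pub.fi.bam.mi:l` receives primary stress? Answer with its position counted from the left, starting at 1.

Weights: 7 fi L, 8 bam L, 9 mi:l H.
The penult (syllable 8, bam) is light, so stress falls on the antepenult (syllable 7, fi).
Primary stress: syllable 7 → dip.ka.bu.sa:.pu.pub.ˈfi.bam.mi:l.

7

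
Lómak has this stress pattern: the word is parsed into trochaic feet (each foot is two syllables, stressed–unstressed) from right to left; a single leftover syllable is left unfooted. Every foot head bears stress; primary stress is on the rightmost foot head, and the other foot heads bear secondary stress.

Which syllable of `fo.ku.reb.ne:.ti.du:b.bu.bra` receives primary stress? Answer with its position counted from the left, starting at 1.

Parse right to left into trochaic (ˈσσ) feet: (ˈfo.ku) (ˈreb.ne:) (ˈti.du:b) (ˈbu.bra).
Foot heads (stressed positions): 1, 3, 5, 7.
End Rule Rightmost: primary stress on the rightmost head = syllable 7.
Primary stress: syllable 7 → fo.ku.reb.ne:.ti.du:b.ˈbu.bra.

7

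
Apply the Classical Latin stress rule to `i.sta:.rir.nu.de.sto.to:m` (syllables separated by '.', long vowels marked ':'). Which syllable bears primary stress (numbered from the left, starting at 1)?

5

Classical Latin: stress the penult if heavy (long vowel or closed), else the antepenult.
Weights: 5 de L, 6 sto L, 7 to:m H.
The penult (syllable 6, sto) is light, so stress falls on the antepenult (syllable 5, de).
Stress on syllable 5: i.sta:.rir.nu.ˈde.sto.to:m.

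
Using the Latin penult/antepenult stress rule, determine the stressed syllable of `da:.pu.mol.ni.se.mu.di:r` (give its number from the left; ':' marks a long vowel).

5

Classical Latin: stress the penult if heavy (long vowel or closed), else the antepenult.
Weights: 5 se L, 6 mu L, 7 di:r H.
The penult (syllable 6, mu) is light, so stress falls on the antepenult (syllable 5, se).
Stress on syllable 5: da:.pu.mol.ni.ˈse.mu.di:r.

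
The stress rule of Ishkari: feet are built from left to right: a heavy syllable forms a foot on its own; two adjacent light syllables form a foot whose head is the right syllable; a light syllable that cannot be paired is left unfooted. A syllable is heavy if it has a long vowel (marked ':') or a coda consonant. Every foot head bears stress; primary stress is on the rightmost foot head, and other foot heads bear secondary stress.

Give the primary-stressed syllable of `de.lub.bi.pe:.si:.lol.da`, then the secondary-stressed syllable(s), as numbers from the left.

primary 6, secondary 2, 4, 5

Weights: 1 de L, 2 lub H, 3 bi L, 4 pe: H, 5 si: H, 6 lol H, 7 da L.
Parse left to right (heavy = foot alone; LL = one foot; stranded L unfooted): de (ˈlub) bi (ˈpe:) (ˈsi:) (ˈlol) da.
Foot heads: 2, 4, 5, 6.
Primary stress on the rightmost head = syllable 6.
Secondary stress on 2, 4, 5: de.ˌlub.bi.ˌpe:.ˌsi:.ˈlol.da.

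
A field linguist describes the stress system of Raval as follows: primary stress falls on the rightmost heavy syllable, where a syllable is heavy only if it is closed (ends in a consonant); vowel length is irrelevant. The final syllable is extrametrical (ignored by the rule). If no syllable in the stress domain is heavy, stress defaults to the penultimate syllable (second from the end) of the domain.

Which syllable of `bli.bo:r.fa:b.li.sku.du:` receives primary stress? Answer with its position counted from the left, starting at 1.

3

The final syllable (6, du:) is extrametrical; the stress domain is syllables 1–5.
Weights: 1 bli L, 2 bo:r H, 3 fa:b H, 4 li L, 5 sku L.
Heavy syllables in the domain: 2, 3. The rightmost is syllable 3 (fa:b).
Primary stress: syllable 3 → bli.bo:r.ˈfa:b.li.sku.du:.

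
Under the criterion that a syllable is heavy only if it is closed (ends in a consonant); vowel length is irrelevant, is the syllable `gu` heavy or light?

light

`gu`: short vowel, open (no coda). Open (no coda) → light.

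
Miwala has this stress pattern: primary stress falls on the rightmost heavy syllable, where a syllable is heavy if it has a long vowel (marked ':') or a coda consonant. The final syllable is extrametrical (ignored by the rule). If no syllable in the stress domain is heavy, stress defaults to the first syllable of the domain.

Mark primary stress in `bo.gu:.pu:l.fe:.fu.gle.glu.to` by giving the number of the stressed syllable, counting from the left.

The final syllable (8, to) is extrametrical; the stress domain is syllables 1–7.
Weights: 1 bo L, 2 gu: H, 3 pu:l H, 4 fe: H, 5 fu L, 6 gle L, 7 glu L.
Heavy syllables in the domain: 2, 3, 4. The rightmost is syllable 4 (fe:).
Primary stress: syllable 4 → bo.gu:.pu:l.ˈfe:.fu.gle.glu.to.

4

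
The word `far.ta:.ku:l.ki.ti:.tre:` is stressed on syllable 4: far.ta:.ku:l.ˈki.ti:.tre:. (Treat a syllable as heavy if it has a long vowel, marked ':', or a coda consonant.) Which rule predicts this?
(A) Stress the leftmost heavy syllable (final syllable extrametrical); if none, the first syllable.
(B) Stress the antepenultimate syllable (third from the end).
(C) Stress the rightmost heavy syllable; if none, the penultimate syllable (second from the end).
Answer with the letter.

B

Rule A → syllable 1 (observed: 4).
Rule B → syllable 4 ✓.
Rule C → syllable 6 (observed: 4).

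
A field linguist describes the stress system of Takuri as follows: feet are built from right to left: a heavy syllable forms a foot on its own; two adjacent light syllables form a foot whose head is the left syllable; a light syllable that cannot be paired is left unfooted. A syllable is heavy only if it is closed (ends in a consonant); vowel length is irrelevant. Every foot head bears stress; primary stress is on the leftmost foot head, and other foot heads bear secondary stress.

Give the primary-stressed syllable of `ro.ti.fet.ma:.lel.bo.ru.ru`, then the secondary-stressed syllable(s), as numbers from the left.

Weights: 1 ro L, 2 ti L, 3 fet H, 4 ma: L, 5 lel H, 6 bo L, 7 ru L, 8 ru L.
Parse right to left (heavy = foot alone; LL = one foot; stranded L unfooted): (ˈro.ti) (ˈfet) ma: (ˈlel) bo (ˈru.ru).
Foot heads: 1, 3, 5, 7.
Primary stress on the leftmost head = syllable 1.
Secondary stress on 3, 5, 7: ˈro.ti.ˌfet.ma:.ˌlel.bo.ˌru.ru.

primary 1, secondary 3, 5, 7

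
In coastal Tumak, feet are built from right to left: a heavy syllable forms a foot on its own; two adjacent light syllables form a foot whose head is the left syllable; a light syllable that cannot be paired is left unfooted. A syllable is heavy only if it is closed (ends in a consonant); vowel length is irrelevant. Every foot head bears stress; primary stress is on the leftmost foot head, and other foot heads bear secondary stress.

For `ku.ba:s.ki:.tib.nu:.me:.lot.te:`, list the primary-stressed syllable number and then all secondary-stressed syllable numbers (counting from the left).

primary 2, secondary 4, 5, 7

Weights: 1 ku L, 2 ba:s H, 3 ki: L, 4 tib H, 5 nu: L, 6 me: L, 7 lot H, 8 te: L.
Parse right to left (heavy = foot alone; LL = one foot; stranded L unfooted): ku (ˈba:s) ki: (ˈtib) (ˈnu:.me:) (ˈlot) te:.
Foot heads: 2, 4, 5, 7.
Primary stress on the leftmost head = syllable 2.
Secondary stress on 4, 5, 7: ku.ˈba:s.ki:.ˌtib.ˌnu:.me:.ˌlot.te:.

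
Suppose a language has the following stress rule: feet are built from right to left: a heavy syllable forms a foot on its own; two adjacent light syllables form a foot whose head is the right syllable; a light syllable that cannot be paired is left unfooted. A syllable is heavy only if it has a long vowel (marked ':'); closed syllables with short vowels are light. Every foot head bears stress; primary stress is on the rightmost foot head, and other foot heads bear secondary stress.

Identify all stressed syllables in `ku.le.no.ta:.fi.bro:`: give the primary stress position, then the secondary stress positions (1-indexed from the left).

primary 6, secondary 3, 4

Weights: 1 ku L, 2 le L, 3 no L, 4 ta: H, 5 fi L, 6 bro: H.
Parse right to left (heavy = foot alone; LL = one foot; stranded L unfooted): ku (le.ˈno) (ˈta:) fi (ˈbro:).
Foot heads: 3, 4, 6.
Primary stress on the rightmost head = syllable 6.
Secondary stress on 3, 4: ku.le.ˌno.ˌta:.fi.ˈbro:.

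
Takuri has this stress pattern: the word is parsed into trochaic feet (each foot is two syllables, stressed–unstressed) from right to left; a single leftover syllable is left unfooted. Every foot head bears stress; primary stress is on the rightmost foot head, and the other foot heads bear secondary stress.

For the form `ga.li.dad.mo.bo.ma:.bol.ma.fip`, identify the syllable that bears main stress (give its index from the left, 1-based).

Parse right to left into trochaic (ˈσσ) feet: ga (ˈli.dad) (ˈmo.bo) (ˈma:.bol) (ˈma.fip). Syllable 1 is left unfooted.
Foot heads (stressed positions): 2, 4, 6, 8.
End Rule Rightmost: primary stress on the rightmost head = syllable 8.
Primary stress: syllable 8 → ga.li.dad.mo.bo.ma:.bol.ˈma.fip.

8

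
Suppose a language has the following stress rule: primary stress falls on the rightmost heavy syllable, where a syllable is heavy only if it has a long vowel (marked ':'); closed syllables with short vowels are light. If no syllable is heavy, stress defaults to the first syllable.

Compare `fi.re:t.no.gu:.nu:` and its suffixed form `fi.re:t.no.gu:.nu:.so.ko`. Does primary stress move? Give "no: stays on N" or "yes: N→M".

no: stays on 5

Base `fi.re:t.no.gu:.nu:` (5 syllables):
  Weights: 1 fi L, 2 re:t H, 3 no L, 4 gu: H, 5 nu: H.
  Heavy syllables in the domain: 2, 4, 5. The rightmost is syllable 5 (nu:).
  → primary stress on syllable 5.
Suffixed `fi.re:t.no.gu:.nu:.so.ko` (7 syllables):
  Weights: 1 fi L, 2 re:t H, 3 no L, 4 gu: H, 5 nu: H, 6 so L, 7 ko L.
  Heavy syllables in the domain: 2, 4, 5. The rightmost is syllable 5 (nu:).
  → primary stress on syllable 5.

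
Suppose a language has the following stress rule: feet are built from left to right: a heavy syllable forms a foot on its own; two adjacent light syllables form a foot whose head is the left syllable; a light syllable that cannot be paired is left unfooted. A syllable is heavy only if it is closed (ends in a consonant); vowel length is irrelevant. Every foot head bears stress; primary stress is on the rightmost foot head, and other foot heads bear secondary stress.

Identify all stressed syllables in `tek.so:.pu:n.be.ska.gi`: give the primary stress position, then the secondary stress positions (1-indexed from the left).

Weights: 1 tek H, 2 so: L, 3 pu:n H, 4 be L, 5 ska L, 6 gi L.
Parse left to right (heavy = foot alone; LL = one foot; stranded L unfooted): (ˈtek) so: (ˈpu:n) (ˈbe.ska) gi.
Foot heads: 1, 3, 4.
Primary stress on the rightmost head = syllable 4.
Secondary stress on 1, 3: ˌtek.so:.ˌpu:n.ˈbe.ska.gi.

primary 4, secondary 1, 3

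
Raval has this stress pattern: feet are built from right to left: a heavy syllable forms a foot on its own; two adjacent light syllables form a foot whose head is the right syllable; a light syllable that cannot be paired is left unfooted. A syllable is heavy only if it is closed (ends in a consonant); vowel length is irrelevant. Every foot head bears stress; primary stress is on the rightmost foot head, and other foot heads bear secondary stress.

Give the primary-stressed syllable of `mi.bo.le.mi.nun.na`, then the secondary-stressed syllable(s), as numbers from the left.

Weights: 1 mi L, 2 bo L, 3 le L, 4 mi L, 5 nun H, 6 na L.
Parse right to left (heavy = foot alone; LL = one foot; stranded L unfooted): (mi.ˈbo) (le.ˈmi) (ˈnun) na.
Foot heads: 2, 4, 5.
Primary stress on the rightmost head = syllable 5.
Secondary stress on 2, 4: mi.ˌbo.le.ˌmi.ˈnun.na.

primary 5, secondary 2, 4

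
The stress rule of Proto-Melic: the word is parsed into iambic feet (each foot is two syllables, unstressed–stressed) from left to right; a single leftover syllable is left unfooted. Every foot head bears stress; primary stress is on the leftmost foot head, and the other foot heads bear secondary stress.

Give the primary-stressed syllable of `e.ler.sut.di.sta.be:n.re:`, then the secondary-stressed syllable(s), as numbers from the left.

Parse left to right into iambic (σˈσ) feet: (e.ˈler) (sut.ˈdi) (sta.ˈbe:n) re:. Syllable 7 is left unfooted.
Foot heads (stressed positions): 2, 4, 6.
End Rule Leftmost: primary stress on the leftmost head = syllable 2.
Secondary stress on 4, 6: e.ˈler.sut.ˌdi.sta.ˌbe:n.re:.

primary 2, secondary 4, 6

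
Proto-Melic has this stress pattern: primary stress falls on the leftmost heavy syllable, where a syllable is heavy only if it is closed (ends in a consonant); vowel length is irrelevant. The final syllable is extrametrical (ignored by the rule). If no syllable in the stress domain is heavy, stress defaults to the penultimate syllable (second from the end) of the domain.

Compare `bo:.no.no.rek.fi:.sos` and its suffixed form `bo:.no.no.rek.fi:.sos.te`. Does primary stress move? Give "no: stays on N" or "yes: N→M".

Base `bo:.no.no.rek.fi:.sos` (6 syllables):
  The final syllable (6, sos) is extrametrical; the stress domain is syllables 1–5.
  Weights: 1 bo: L, 2 no L, 3 no L, 4 rek H, 5 fi: L.
  Heavy syllables in the domain: 4. The leftmost is syllable 4 (rek).
  → primary stress on syllable 4.
Suffixed `bo:.no.no.rek.fi:.sos.te` (7 syllables):
  The final syllable (7, te) is extrametrical; the stress domain is syllables 1–6.
  Weights: 1 bo: L, 2 no L, 3 no L, 4 rek H, 5 fi: L, 6 sos H.
  Heavy syllables in the domain: 4, 6. The leftmost is syllable 4 (rek).
  → primary stress on syllable 4.

no: stays on 4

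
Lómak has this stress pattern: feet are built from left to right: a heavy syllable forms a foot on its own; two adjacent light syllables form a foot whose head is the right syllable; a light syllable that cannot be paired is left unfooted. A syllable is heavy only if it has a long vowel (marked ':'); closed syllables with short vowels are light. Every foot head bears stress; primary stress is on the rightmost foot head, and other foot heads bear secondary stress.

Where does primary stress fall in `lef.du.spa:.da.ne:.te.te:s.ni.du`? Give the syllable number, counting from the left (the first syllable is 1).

Weights: 1 lef L, 2 du L, 3 spa: H, 4 da L, 5 ne: H, 6 te L, 7 te:s H, 8 ni L, 9 du L.
Parse left to right (heavy = foot alone; LL = one foot; stranded L unfooted): (lef.ˈdu) (ˈspa:) da (ˈne:) te (ˈte:s) (ni.ˈdu).
Foot heads: 2, 3, 5, 7, 9.
Primary stress on the rightmost head = syllable 9.
Primary stress: syllable 9 → lef.du.spa:.da.ne:.te.te:s.ni.ˈdu.

9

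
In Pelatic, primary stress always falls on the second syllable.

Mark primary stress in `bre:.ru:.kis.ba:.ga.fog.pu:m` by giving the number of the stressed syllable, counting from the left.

The word has 7 syllables; the second syllable is syllable 2 (ru:).
Primary stress: syllable 2 → bre:.ˈru:.kis.ba:.ga.fog.pu:m.

2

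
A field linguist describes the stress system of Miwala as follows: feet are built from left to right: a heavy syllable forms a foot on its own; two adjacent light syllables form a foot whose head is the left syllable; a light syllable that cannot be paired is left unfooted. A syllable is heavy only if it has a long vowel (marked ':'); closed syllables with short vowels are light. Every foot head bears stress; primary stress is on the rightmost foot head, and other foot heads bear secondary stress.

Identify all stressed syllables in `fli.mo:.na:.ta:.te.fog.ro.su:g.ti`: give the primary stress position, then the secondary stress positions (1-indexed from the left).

Weights: 1 fli L, 2 mo: H, 3 na: H, 4 ta: H, 5 te L, 6 fog L, 7 ro L, 8 su:g H, 9 ti L.
Parse left to right (heavy = foot alone; LL = one foot; stranded L unfooted): fli (ˈmo:) (ˈna:) (ˈta:) (ˈte.fog) ro (ˈsu:g) ti.
Foot heads: 2, 3, 4, 5, 8.
Primary stress on the rightmost head = syllable 8.
Secondary stress on 2, 3, 4, 5: fli.ˌmo:.ˌna:.ˌta:.ˌte.fog.ro.ˈsu:g.ti.

primary 8, secondary 2, 3, 4, 5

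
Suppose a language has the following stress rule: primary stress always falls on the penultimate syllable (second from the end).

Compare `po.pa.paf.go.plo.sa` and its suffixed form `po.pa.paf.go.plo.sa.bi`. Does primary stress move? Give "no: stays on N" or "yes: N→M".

yes: 5→6

Base `po.pa.paf.go.plo.sa` (6 syllables):
  The word has 6 syllables; the penultimate syllable (second from the end) is syllable 5 (plo).
  → primary stress on syllable 5.
Suffixed `po.pa.paf.go.plo.sa.bi` (7 syllables):
  The word has 7 syllables; the penultimate syllable (second from the end) is syllable 6 (sa).
  → primary stress on syllable 6.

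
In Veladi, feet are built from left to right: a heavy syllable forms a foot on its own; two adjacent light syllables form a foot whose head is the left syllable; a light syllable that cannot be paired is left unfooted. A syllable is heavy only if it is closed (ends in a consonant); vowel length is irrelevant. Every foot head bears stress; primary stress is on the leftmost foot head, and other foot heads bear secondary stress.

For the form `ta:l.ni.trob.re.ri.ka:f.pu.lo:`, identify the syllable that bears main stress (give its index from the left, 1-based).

1

Weights: 1 ta:l H, 2 ni L, 3 trob H, 4 re L, 5 ri L, 6 ka:f H, 7 pu L, 8 lo: L.
Parse left to right (heavy = foot alone; LL = one foot; stranded L unfooted): (ˈta:l) ni (ˈtrob) (ˈre.ri) (ˈka:f) (ˈpu.lo:).
Foot heads: 1, 3, 4, 6, 7.
Primary stress on the leftmost head = syllable 1.
Primary stress: syllable 1 → ˈta:l.ni.trob.re.ri.ka:f.pu.lo:.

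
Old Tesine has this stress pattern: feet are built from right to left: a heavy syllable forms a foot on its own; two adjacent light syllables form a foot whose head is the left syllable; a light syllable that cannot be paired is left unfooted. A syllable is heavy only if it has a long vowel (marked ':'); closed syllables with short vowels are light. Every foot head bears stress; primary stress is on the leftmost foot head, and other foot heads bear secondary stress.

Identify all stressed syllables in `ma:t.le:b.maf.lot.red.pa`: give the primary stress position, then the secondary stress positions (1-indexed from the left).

Weights: 1 ma:t H, 2 le:b H, 3 maf L, 4 lot L, 5 red L, 6 pa L.
Parse right to left (heavy = foot alone; LL = one foot; stranded L unfooted): (ˈma:t) (ˈle:b) (ˈmaf.lot) (ˈred.pa).
Foot heads: 1, 2, 3, 5.
Primary stress on the leftmost head = syllable 1.
Secondary stress on 2, 3, 5: ˈma:t.ˌle:b.ˌmaf.lot.ˌred.pa.

primary 1, secondary 2, 3, 5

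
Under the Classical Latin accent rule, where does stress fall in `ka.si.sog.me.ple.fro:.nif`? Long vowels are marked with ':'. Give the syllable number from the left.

6

Classical Latin: stress the penult if heavy (long vowel or closed), else the antepenult.
Weights: 5 ple L, 6 fro: H, 7 nif H.
The penult (syllable 6, fro:) is heavy, so it takes stress.
Stress on syllable 6: ka.si.sog.me.ple.ˈfro:.nif.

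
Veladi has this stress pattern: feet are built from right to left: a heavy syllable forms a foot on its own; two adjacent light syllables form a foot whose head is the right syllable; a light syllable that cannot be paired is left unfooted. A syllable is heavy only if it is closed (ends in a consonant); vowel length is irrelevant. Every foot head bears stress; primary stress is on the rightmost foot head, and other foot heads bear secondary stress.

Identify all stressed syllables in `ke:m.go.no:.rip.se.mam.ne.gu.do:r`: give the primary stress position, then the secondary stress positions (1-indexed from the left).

Weights: 1 ke:m H, 2 go L, 3 no: L, 4 rip H, 5 se L, 6 mam H, 7 ne L, 8 gu L, 9 do:r H.
Parse right to left (heavy = foot alone; LL = one foot; stranded L unfooted): (ˈke:m) (go.ˈno:) (ˈrip) se (ˈmam) (ne.ˈgu) (ˈdo:r).
Foot heads: 1, 3, 4, 6, 8, 9.
Primary stress on the rightmost head = syllable 9.
Secondary stress on 1, 3, 4, 6, 8: ˌke:m.go.ˌno:.ˌrip.se.ˌmam.ne.ˌgu.ˈdo:r.

primary 9, secondary 1, 3, 4, 6, 8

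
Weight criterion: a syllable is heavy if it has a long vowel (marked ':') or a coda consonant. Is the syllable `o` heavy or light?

`o`: short vowel, open (no coda). Short vowel, open → light.

light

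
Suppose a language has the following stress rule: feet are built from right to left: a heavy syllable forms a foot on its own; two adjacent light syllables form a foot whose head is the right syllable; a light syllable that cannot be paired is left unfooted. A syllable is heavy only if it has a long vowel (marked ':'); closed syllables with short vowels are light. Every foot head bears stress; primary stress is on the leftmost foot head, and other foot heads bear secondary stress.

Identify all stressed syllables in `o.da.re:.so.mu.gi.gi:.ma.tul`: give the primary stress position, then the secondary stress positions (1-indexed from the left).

primary 2, secondary 3, 6, 7, 9

Weights: 1 o L, 2 da L, 3 re: H, 4 so L, 5 mu L, 6 gi L, 7 gi: H, 8 ma L, 9 tul L.
Parse right to left (heavy = foot alone; LL = one foot; stranded L unfooted): (o.ˈda) (ˈre:) so (mu.ˈgi) (ˈgi:) (ma.ˈtul).
Foot heads: 2, 3, 6, 7, 9.
Primary stress on the leftmost head = syllable 2.
Secondary stress on 3, 6, 7, 9: o.ˈda.ˌre:.so.mu.ˌgi.ˌgi:.ma.ˌtul.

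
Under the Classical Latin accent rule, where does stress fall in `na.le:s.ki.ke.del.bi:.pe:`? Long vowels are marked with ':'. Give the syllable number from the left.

Classical Latin: stress the penult if heavy (long vowel or closed), else the antepenult.
Weights: 5 del H, 6 bi: H, 7 pe: H.
The penult (syllable 6, bi:) is heavy, so it takes stress.
Stress on syllable 6: na.le:s.ki.ke.del.ˈbi:.pe:.

6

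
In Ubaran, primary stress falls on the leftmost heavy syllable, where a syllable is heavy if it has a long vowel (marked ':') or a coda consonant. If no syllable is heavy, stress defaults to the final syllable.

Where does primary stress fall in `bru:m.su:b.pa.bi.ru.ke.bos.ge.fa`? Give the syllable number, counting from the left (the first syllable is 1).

Weights: 1 bru:m H, 2 su:b H, 3 pa L, 4 bi L, 5 ru L, 6 ke L, 7 bos H, 8 ge L, 9 fa L.
Heavy syllables in the domain: 1, 2, 7. The leftmost is syllable 1 (bru:m).
Primary stress: syllable 1 → ˈbru:m.su:b.pa.bi.ru.ke.bos.ge.fa.

1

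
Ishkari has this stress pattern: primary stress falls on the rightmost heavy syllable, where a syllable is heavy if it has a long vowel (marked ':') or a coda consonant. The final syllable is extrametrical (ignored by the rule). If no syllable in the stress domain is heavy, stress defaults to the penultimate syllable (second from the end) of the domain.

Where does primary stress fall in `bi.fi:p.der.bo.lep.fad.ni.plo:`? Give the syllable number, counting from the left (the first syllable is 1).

6

The final syllable (8, plo:) is extrametrical; the stress domain is syllables 1–7.
Weights: 1 bi L, 2 fi:p H, 3 der H, 4 bo L, 5 lep H, 6 fad H, 7 ni L.
Heavy syllables in the domain: 2, 3, 5, 6. The rightmost is syllable 6 (fad).
Primary stress: syllable 6 → bi.fi:p.der.bo.lep.ˈfad.ni.plo:.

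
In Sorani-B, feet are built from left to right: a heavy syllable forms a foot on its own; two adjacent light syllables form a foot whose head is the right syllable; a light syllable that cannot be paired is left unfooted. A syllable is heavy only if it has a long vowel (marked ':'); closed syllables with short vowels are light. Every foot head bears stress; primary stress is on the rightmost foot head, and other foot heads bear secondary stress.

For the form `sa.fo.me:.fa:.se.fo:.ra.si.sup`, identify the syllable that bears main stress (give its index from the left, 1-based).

Weights: 1 sa L, 2 fo L, 3 me: H, 4 fa: H, 5 se L, 6 fo: H, 7 ra L, 8 si L, 9 sup L.
Parse left to right (heavy = foot alone; LL = one foot; stranded L unfooted): (sa.ˈfo) (ˈme:) (ˈfa:) se (ˈfo:) (ra.ˈsi) sup.
Foot heads: 2, 3, 4, 6, 8.
Primary stress on the rightmost head = syllable 8.
Primary stress: syllable 8 → sa.fo.me:.fa:.se.fo:.ra.ˈsi.sup.

8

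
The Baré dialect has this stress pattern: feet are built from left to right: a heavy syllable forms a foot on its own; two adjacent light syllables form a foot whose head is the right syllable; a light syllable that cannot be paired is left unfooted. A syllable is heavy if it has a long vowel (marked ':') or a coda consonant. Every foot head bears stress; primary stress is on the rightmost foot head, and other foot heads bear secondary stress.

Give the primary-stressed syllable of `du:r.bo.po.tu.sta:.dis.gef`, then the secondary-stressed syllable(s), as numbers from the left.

primary 7, secondary 1, 3, 5, 6

Weights: 1 du:r H, 2 bo L, 3 po L, 4 tu L, 5 sta: H, 6 dis H, 7 gef H.
Parse left to right (heavy = foot alone; LL = one foot; stranded L unfooted): (ˈdu:r) (bo.ˈpo) tu (ˈsta:) (ˈdis) (ˈgef).
Foot heads: 1, 3, 5, 6, 7.
Primary stress on the rightmost head = syllable 7.
Secondary stress on 1, 3, 5, 6: ˌdu:r.bo.ˌpo.tu.ˌsta:.ˌdis.ˈgef.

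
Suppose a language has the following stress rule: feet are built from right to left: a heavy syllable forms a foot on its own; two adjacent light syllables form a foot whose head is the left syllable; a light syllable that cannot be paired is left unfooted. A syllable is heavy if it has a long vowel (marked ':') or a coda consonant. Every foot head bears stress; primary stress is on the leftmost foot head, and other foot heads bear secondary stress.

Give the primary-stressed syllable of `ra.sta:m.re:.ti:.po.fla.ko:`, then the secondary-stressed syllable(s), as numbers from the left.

Weights: 1 ra L, 2 sta:m H, 3 re: H, 4 ti: H, 5 po L, 6 fla L, 7 ko: H.
Parse right to left (heavy = foot alone; LL = one foot; stranded L unfooted): ra (ˈsta:m) (ˈre:) (ˈti:) (ˈpo.fla) (ˈko:).
Foot heads: 2, 3, 4, 5, 7.
Primary stress on the leftmost head = syllable 2.
Secondary stress on 3, 4, 5, 7: ra.ˈsta:m.ˌre:.ˌti:.ˌpo.fla.ˌko:.

primary 2, secondary 3, 4, 5, 7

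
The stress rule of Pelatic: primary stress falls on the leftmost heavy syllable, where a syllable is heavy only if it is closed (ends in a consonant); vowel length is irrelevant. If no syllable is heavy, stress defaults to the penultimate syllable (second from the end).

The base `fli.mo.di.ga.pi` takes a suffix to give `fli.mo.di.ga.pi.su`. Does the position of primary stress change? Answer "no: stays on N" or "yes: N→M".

Base `fli.mo.di.ga.pi` (5 syllables):
  Weights: 1 fli L, 2 mo L, 3 di L, 4 ga L, 5 pi L.
  No heavy syllable in the domain; default to the penultimate syllable (second from the end) = syllable 4.
  → primary stress on syllable 4.
Suffixed `fli.mo.di.ga.pi.su` (6 syllables):
  Weights: 1 fli L, 2 mo L, 3 di L, 4 ga L, 5 pi L, 6 su L.
  No heavy syllable in the domain; default to the penultimate syllable (second from the end) = syllable 5.
  → primary stress on syllable 5.

yes: 4→5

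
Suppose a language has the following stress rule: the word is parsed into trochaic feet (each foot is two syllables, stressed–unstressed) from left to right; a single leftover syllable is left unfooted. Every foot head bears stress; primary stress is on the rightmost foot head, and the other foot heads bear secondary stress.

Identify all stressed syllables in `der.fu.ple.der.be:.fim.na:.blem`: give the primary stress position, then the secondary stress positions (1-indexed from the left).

Parse left to right into trochaic (ˈσσ) feet: (ˈder.fu) (ˈple.der) (ˈbe:.fim) (ˈna:.blem).
Foot heads (stressed positions): 1, 3, 5, 7.
End Rule Rightmost: primary stress on the rightmost head = syllable 7.
Secondary stress on 1, 3, 5: ˌder.fu.ˌple.der.ˌbe:.fim.ˈna:.blem.

primary 7, secondary 1, 3, 5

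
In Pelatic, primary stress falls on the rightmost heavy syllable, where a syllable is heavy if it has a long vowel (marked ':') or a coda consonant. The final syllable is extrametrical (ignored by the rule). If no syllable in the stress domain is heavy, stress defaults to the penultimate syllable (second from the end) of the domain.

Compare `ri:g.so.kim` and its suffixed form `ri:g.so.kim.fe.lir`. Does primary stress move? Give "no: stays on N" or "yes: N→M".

yes: 1→3

Base `ri:g.so.kim` (3 syllables):
  The final syllable (3, kim) is extrametrical; the stress domain is syllables 1–2.
  Weights: 1 ri:g H, 2 so L.
  Heavy syllables in the domain: 1. The rightmost is syllable 1 (ri:g).
  → primary stress on syllable 1.
Suffixed `ri:g.so.kim.fe.lir` (5 syllables):
  The final syllable (5, lir) is extrametrical; the stress domain is syllables 1–4.
  Weights: 1 ri:g H, 2 so L, 3 kim H, 4 fe L.
  Heavy syllables in the domain: 1, 3. The rightmost is syllable 3 (kim).
  → primary stress on syllable 3.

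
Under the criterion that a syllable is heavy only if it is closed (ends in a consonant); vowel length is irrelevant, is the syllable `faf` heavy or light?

heavy

`faf`: short vowel, closed (coda /f/). Closed (coda /f/) → heavy.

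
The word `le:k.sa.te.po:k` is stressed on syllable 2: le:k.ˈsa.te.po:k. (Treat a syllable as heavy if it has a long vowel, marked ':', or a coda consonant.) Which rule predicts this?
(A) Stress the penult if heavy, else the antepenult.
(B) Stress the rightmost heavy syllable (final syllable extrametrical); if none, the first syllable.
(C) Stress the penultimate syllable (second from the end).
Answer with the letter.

Rule A → syllable 2 ✓.
Rule B → syllable 1 (observed: 2).
Rule C → syllable 3 (observed: 2).

A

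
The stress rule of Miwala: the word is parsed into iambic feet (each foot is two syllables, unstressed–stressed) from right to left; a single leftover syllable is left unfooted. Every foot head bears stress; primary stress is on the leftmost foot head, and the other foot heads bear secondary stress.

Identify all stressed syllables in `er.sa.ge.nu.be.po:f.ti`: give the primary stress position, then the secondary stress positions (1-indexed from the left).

primary 3, secondary 5, 7

Parse right to left into iambic (σˈσ) feet: er (sa.ˈge) (nu.ˈbe) (po:f.ˈti). Syllable 1 is left unfooted.
Foot heads (stressed positions): 3, 5, 7.
End Rule Leftmost: primary stress on the leftmost head = syllable 3.
Secondary stress on 5, 7: er.sa.ˈge.nu.ˌbe.po:f.ˌti.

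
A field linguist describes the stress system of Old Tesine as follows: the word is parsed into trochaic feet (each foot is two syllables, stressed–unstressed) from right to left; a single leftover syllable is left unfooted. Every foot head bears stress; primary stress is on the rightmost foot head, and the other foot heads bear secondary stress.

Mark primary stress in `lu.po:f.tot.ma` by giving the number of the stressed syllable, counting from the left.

Parse right to left into trochaic (ˈσσ) feet: (ˈlu.po:f) (ˈtot.ma).
Foot heads (stressed positions): 1, 3.
End Rule Rightmost: primary stress on the rightmost head = syllable 3.
Primary stress: syllable 3 → lu.po:f.ˈtot.ma.

3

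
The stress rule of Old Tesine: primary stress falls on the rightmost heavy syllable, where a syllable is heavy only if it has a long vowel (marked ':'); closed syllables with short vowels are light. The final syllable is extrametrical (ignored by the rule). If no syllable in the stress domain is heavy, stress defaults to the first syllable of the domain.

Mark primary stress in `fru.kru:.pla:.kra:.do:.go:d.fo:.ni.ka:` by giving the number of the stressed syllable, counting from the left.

7

The final syllable (9, ka:) is extrametrical; the stress domain is syllables 1–8.
Weights: 1 fru L, 2 kru: H, 3 pla: H, 4 kra: H, 5 do: H, 6 go:d H, 7 fo: H, 8 ni L.
Heavy syllables in the domain: 2, 3, 4, 5, 6, 7. The rightmost is syllable 7 (fo:).
Primary stress: syllable 7 → fru.kru:.pla:.kra:.do:.go:d.ˈfo:.ni.ka:.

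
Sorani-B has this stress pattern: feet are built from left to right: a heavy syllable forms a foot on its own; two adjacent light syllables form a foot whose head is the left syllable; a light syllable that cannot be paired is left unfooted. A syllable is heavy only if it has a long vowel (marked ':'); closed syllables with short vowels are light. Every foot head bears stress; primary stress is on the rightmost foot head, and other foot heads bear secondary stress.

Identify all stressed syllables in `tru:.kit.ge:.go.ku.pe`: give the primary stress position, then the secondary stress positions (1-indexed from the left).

primary 4, secondary 1, 3

Weights: 1 tru: H, 2 kit L, 3 ge: H, 4 go L, 5 ku L, 6 pe L.
Parse left to right (heavy = foot alone; LL = one foot; stranded L unfooted): (ˈtru:) kit (ˈge:) (ˈgo.ku) pe.
Foot heads: 1, 3, 4.
Primary stress on the rightmost head = syllable 4.
Secondary stress on 1, 3: ˌtru:.kit.ˌge:.ˈgo.ku.pe.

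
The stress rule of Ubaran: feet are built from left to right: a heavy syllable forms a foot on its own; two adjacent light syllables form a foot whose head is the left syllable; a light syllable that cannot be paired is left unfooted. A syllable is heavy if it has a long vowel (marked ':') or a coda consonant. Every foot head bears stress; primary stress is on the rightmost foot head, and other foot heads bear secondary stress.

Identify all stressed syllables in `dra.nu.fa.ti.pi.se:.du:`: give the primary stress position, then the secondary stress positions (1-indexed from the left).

Weights: 1 dra L, 2 nu L, 3 fa L, 4 ti L, 5 pi L, 6 se: H, 7 du: H.
Parse left to right (heavy = foot alone; LL = one foot; stranded L unfooted): (ˈdra.nu) (ˈfa.ti) pi (ˈse:) (ˈdu:).
Foot heads: 1, 3, 6, 7.
Primary stress on the rightmost head = syllable 7.
Secondary stress on 1, 3, 6: ˌdra.nu.ˌfa.ti.pi.ˌse:.ˈdu:.

primary 7, secondary 1, 3, 6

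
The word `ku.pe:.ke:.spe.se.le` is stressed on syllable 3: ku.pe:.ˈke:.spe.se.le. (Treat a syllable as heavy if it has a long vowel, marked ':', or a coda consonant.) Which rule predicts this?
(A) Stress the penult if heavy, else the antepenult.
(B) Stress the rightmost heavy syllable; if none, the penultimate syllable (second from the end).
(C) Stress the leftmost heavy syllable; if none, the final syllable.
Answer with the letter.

Rule A → syllable 4 (observed: 3).
Rule B → syllable 3 ✓.
Rule C → syllable 2 (observed: 3).

B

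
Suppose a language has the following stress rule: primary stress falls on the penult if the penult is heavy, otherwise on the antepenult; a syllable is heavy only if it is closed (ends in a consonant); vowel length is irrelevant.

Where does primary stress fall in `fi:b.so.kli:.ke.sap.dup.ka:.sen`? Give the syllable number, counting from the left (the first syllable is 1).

Weights: 6 dup H, 7 ka: L, 8 sen H.
The penult (syllable 7, ka:) is light, so stress falls on the antepenult (syllable 6, dup).
Primary stress: syllable 6 → fi:b.so.kli:.ke.sap.ˈdup.ka:.sen.

6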